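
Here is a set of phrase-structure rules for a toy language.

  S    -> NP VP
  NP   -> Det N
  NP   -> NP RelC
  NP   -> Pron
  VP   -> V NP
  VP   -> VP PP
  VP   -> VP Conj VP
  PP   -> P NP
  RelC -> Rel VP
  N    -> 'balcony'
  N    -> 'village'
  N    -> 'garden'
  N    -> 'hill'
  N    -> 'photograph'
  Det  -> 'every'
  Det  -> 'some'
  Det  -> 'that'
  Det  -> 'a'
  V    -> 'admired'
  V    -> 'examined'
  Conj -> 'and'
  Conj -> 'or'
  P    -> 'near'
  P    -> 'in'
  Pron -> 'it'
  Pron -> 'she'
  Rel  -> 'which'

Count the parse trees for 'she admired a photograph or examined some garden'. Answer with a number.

[S [NP [Pron she]] [VP [VP [V admired] [NP [Det a] [N photograph]]] [Conj or] [VP [V examined] [NP [Det some] [N garden]]]]]
No rule offers an alternative attachment or grouping for any span, so this is the only derivation.

1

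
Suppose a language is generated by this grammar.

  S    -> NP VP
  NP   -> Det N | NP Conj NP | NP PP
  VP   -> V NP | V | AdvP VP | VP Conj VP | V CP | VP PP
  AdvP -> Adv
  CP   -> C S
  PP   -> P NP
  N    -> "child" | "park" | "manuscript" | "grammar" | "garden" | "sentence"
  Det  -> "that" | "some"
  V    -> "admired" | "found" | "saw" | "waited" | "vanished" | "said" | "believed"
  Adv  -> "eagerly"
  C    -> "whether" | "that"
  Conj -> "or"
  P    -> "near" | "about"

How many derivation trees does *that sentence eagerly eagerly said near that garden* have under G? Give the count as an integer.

Two of the 3 distinct bracketings:
[S [NP [Det that] [N sentence]] [VP [AdvP [Adv eagerly]] [VP [AdvP [Adv eagerly]] [VP [VP [V said]] [PP [P near] [NP [Det that] [N garden]]]]]]]
[S [NP [Det that] [N sentence]] [VP [AdvP [Adv eagerly]] [VP [VP [AdvP [Adv eagerly]] [VP [V said]]] [PP [P near] [NP [Det that] [N garden]]]]]]
The trees differ in how a recursive rule is bracketed over the same span.

3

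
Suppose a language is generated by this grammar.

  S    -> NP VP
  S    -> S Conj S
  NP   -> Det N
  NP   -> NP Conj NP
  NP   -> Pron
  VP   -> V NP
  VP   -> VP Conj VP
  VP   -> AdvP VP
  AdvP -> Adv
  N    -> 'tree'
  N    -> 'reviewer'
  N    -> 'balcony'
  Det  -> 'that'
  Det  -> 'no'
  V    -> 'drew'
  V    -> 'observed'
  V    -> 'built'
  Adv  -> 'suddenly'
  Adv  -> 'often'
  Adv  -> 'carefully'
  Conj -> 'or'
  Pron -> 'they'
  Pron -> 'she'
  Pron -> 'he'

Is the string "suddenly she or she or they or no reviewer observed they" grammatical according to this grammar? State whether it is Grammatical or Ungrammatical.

An Adv word can never sit immediately before a Pron word in any string this grammar generates, so the substring 'suddenly she' rules out a derivation.

Ungrammatical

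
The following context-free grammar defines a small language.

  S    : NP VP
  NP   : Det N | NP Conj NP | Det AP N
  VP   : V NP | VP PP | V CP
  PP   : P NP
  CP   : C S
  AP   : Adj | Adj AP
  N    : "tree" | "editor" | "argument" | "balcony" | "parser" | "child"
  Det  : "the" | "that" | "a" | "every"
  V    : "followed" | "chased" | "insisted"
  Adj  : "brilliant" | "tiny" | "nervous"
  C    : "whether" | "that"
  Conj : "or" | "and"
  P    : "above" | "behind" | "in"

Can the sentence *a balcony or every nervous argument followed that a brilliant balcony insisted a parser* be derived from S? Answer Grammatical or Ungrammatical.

Grammatical

[S [NP [NP [Det a] [N balcony]] [Conj or] [NP [Det every] [AP [Adj nervous]] [N argument]]] [VP [V followed] [CP [C that] [S [NP [Det a] [AP [Adj brilliant]] [N balcony]] [VP [V insisted] [NP [Det a] [N parser]]]]]]]
Each bracket corresponds to one application of a listed rule, so the string is derivable from S.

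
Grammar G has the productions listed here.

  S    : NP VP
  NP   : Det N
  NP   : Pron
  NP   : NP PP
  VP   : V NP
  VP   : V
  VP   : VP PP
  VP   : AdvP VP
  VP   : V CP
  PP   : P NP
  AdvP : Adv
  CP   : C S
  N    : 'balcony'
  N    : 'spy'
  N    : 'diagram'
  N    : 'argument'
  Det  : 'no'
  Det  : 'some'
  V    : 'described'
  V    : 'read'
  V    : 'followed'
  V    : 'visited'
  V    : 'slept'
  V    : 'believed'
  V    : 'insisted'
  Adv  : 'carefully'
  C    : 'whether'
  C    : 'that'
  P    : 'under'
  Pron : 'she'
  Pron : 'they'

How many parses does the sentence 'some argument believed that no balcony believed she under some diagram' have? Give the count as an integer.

3

Two of the 3 distinct bracketings:
[S [NP [Det some] [N argument]] [VP [VP [V believed] [CP [C that] [S [NP [Det no] [N balcony]] [VP [V believed] [NP [Pron she]]]]]] [PP [P under] [NP [Det some] [N diagram]]]]]
[S [NP [Det some] [N argument]] [VP [V believed] [CP [C that] [S [NP [Det no] [N balcony]] [VP [V believed] [NP [NP [Pron she]] [PP [P under] [NP [Det some] [N diagram]]]]]]]]]
The difference turns on whether NP → NP PP is used at the relevant span, versus an alternative expansion of NP.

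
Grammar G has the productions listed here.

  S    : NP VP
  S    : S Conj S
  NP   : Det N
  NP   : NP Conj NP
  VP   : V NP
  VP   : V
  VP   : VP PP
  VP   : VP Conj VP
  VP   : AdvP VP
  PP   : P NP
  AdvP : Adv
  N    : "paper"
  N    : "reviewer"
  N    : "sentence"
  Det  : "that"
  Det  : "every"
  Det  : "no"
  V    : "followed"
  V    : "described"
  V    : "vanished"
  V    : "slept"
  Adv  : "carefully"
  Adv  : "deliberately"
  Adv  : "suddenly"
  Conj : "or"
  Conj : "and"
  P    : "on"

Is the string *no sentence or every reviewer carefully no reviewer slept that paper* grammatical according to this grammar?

Ungrammatical

An Adv word can never sit immediately before a Det word in any string this grammar generates, so the substring 'carefully no' rules out a derivation.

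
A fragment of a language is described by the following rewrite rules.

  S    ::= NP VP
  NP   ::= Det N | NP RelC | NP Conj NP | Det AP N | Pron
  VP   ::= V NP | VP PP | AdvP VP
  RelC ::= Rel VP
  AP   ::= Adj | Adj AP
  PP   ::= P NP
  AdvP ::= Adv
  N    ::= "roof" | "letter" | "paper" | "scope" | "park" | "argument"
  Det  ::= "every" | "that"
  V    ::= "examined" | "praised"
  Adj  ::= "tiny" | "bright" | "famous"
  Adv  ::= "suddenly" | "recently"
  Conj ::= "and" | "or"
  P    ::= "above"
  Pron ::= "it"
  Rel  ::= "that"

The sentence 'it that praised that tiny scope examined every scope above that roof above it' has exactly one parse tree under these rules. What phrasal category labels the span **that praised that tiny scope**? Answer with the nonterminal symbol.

[S [NP [NP [Pron it]] [RelC [Rel that] [VP [V praised] [NP [Det that] [AP [Adj tiny]] [N scope]]]]] [VP [VP [VP [V examined] [NP [Det every] [N scope]]] [PP [P above] [NP [Det that] [N roof]]]] [PP [P above] [NP [Pron it]]]]]
The span 'that praised that tiny scope' is the RelC node built by RelC → Rel VP.

RelC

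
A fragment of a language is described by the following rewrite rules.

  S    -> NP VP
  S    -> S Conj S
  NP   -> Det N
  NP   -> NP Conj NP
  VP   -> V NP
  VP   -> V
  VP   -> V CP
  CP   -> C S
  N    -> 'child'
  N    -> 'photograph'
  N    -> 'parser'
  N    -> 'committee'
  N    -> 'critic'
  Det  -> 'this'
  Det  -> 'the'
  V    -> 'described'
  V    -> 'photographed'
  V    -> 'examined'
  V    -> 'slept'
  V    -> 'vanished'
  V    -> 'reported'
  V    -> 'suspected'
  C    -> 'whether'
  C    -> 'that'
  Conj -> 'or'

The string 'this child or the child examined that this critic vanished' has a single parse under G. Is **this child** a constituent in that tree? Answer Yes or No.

Yes

[S [NP [NP [Det this] [N child]] [Conj or] [NP [Det the] [N child]]] [VP [V examined] [CP [C that] [S [NP [Det this] [N critic]] [VP [V vanished]]]]]]
The words 'this child' are exhaustively dominated by a single NP node (built by NP → Det N), so they form a constituent.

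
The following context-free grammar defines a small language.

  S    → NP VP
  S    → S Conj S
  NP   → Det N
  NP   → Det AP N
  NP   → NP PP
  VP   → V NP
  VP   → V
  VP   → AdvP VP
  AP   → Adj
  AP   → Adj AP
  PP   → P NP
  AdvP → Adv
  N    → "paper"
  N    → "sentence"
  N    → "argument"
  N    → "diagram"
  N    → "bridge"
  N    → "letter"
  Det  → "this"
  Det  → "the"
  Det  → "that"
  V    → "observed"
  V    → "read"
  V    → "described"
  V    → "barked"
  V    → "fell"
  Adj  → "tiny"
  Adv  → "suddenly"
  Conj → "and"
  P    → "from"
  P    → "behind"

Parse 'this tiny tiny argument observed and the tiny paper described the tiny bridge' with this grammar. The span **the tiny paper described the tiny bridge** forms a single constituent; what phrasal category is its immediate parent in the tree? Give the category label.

[S [S [NP [Det this] [AP [Adj tiny] [AP [Adj tiny]]] [N argument]] [VP [V observed]]] [Conj and] [S [NP [Det the] [AP [Adj tiny]] [N paper]] [VP [V described] [NP [Det the] [AP [Adj tiny]] [N bridge]]]]]
The span 'the tiny paper described the tiny bridge' is the S node built by S → NP VP.
Its mother is the S built by S → S Conj S.

S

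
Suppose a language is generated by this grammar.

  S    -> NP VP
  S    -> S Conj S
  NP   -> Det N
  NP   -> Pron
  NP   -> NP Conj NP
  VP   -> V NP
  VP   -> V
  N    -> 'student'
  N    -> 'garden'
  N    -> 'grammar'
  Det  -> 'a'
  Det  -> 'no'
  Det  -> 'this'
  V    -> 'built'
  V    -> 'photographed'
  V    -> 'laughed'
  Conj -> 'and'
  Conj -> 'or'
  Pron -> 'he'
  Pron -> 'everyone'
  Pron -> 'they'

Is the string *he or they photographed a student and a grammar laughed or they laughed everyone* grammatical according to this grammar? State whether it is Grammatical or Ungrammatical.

Grammatical

[S [S [NP [NP [Pron he]] [Conj or] [NP [Pron they]]] [VP [V photographed] [NP [Det a] [N student]]]] [Conj and] [S [S [NP [Det a] [N grammar]] [VP [V laughed]]] [Conj or] [S [NP [Pron they]] [VP [V laughed] [NP [Pron everyone]]]]]]
Every word is introduced by a lexical rule and the phrasal rules combine the resulting categories into a single S.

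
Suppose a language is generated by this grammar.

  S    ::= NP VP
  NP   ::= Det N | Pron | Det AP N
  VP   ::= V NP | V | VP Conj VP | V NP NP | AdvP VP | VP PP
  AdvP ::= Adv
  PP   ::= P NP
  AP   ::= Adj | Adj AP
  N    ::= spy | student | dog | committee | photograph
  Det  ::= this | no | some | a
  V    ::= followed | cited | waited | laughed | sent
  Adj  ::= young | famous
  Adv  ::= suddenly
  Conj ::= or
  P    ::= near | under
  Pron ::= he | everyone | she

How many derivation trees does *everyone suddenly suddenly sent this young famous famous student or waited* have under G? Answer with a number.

Two of the 3 distinct bracketings:
[S [NP [Pron everyone]] [VP [VP [AdvP [Adv suddenly]] [VP [AdvP [Adv suddenly]] [VP [V sent] [NP [Det this] [AP [Adj young] [AP [Adj famous] [AP [Adj famous]]]] [N student]]]]] [Conj or] [VP [V waited]]]]
[S [NP [Pron everyone]] [VP [AdvP [Adv suddenly]] [VP [VP [AdvP [Adv suddenly]] [VP [V sent] [NP [Det this] [AP [Adj young] [AP [Adj famous] [AP [Adj famous]]]] [N student]]]] [Conj or] [VP [V waited]]]]]
The trees differ in how a recursive rule is bracketed over the same span.

3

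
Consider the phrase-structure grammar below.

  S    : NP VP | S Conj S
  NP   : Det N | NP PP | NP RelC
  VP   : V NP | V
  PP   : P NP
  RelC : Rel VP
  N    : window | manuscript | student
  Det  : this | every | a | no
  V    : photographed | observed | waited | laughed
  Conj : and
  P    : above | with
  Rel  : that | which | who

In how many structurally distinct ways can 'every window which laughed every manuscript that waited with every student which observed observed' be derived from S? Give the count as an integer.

7

Two of the 7 distinct bracketings:
[S [NP [NP [NP [Det every] [N window]] [RelC [Rel which] [VP [V laughed] [NP [NP [Det every] [N manuscript]] [RelC [Rel that] [VP [V waited]]]]]]] [PP [P with] [NP [NP [Det every] [N student]] [RelC [Rel which] [VP [V observed]]]]]] [VP [V observed]]]
[S [NP [NP [NP [NP [Det every] [N window]] [RelC [Rel which] [VP [V laughed] [NP [Det every] [N manuscript]]]]] [RelC [Rel that] [VP [V waited]]]] [PP [P with] [NP [NP [Det every] [N student]] [RelC [Rel which] [VP [V observed]]]]]] [VP [V observed]]]
The trees differ in how a recursive rule is bracketed over the same span.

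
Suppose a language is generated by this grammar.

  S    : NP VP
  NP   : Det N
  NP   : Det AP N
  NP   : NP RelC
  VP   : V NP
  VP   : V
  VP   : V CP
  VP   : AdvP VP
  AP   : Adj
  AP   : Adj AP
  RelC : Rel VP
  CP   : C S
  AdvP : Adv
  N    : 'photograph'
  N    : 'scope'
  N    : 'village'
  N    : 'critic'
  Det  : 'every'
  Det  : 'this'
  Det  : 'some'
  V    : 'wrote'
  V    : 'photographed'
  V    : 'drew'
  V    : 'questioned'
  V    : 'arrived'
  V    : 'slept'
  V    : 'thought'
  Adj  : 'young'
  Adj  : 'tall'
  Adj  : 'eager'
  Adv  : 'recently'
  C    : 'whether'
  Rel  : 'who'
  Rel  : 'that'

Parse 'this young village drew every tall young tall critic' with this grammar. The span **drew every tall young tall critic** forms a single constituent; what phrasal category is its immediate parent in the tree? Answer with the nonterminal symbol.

[S [NP [Det this] [AP [Adj young]] [N village]] [VP [V drew] [NP [Det every] [AP [Adj tall] [AP [Adj young] [AP [Adj tall]]]] [N critic]]]]
The span 'drew every tall young tall critic' is the VP node built by VP → V NP.
Its mother is the S built by S → NP VP.

S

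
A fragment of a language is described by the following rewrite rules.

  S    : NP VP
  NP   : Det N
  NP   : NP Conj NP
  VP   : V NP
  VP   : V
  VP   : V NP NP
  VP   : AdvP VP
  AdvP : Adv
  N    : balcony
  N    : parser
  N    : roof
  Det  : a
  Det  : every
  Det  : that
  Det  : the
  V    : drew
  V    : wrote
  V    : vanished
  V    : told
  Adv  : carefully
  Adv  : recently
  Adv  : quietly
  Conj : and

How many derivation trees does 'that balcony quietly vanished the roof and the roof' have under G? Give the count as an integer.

1

[S [NP [Det that] [N balcony]] [VP [AdvP [Adv quietly]] [VP [V vanished] [NP [NP [Det the] [N roof]] [Conj and] [NP [Det the] [N roof]]]]]]
No rule offers an alternative attachment or grouping for any span, so this is the only derivation.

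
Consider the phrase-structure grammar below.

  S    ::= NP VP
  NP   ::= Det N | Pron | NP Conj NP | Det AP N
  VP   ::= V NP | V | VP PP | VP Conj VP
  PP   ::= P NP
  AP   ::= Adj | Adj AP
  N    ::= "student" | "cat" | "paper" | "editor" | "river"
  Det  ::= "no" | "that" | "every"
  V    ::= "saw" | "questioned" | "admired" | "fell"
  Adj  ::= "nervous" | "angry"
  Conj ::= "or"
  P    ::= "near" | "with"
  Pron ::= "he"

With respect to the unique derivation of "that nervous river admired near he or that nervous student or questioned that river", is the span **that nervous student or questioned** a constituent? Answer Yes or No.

[S [NP [Det that] [AP [Adj nervous]] [N river]] [VP [VP [VP [V admired]] [PP [P near] [NP [NP [Pron he]] [Conj or] [NP [Det that] [AP [Adj nervous]] [N student]]]]] [Conj or] [VP [V questioned] [NP [Det that] [N river]]]]]
The smallest constituent containing 'that nervous student or questioned' is the VP spanning 'admired near he or that nervous student or questioned that river'; no single node in the tree dominates exactly the given words.

No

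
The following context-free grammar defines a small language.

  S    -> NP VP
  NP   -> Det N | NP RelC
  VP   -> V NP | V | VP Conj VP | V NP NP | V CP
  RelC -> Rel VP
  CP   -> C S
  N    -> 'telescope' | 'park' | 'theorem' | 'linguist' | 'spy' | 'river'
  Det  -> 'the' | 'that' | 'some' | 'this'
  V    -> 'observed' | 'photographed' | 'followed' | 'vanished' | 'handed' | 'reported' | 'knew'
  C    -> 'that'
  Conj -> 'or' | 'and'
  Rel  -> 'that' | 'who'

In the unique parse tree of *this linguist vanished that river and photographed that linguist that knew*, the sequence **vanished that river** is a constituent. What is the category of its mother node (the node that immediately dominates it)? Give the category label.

S
  NP
    Det: this
    N: linguist
  VP
    VP
      V: vanished
      NP
        Det: that
        N: river
    Conj: and
    VP
      V: photographed
      NP
        NP
          Det: that
          N: linguist
        RelC
          Rel: that
          VP
            V: knew
The span 'vanished that river' is the VP node built by VP → V NP.
Its mother is the VP built by VP → VP Conj VP.

VP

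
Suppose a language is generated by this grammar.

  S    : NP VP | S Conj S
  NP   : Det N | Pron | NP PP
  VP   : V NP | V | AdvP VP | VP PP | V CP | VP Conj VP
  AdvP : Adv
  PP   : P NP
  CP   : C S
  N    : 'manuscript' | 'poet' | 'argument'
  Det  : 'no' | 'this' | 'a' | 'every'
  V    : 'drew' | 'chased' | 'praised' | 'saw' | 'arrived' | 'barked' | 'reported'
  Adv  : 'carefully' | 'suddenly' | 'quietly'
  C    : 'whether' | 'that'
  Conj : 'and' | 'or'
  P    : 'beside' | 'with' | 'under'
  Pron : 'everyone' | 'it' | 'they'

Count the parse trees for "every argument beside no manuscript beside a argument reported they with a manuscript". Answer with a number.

Two of the 4 distinct bracketings:
[S [NP [NP [Det every] [N argument]] [PP [P beside] [NP [NP [Det no] [N manuscript]] [PP [P beside] [NP [Det a] [N argument]]]]]] [VP [V reported] [NP [NP [Pron they]] [PP [P with] [NP [Det a] [N manuscript]]]]]]
[S [NP [NP [Det every] [N argument]] [PP [P beside] [NP [NP [Det no] [N manuscript]] [PP [P beside] [NP [Det a] [N argument]]]]]] [VP [VP [V reported] [NP [Pron they]]] [PP [P with] [NP [Det a] [N manuscript]]]]]
The difference turns on whether VP → VP PP is used at the relevant span, versus an alternative expansion of VP.

4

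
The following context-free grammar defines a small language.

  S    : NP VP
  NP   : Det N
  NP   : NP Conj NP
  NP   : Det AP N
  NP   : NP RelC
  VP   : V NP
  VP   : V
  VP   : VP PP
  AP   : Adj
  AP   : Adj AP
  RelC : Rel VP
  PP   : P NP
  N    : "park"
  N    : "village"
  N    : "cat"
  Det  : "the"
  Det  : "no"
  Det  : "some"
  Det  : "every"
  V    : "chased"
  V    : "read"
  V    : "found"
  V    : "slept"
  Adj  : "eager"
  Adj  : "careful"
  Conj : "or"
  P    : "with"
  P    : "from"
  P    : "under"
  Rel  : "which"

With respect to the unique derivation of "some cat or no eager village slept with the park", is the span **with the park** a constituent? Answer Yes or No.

[S [NP [NP [Det some] [N cat]] [Conj or] [NP [Det no] [AP [Adj eager]] [N village]]] [VP [VP [V slept]] [PP [P with] [NP [Det the] [N park]]]]]
The words 'with the park' are exhaustively dominated by a single PP node (built by PP → P NP), so they form a constituent.

Yes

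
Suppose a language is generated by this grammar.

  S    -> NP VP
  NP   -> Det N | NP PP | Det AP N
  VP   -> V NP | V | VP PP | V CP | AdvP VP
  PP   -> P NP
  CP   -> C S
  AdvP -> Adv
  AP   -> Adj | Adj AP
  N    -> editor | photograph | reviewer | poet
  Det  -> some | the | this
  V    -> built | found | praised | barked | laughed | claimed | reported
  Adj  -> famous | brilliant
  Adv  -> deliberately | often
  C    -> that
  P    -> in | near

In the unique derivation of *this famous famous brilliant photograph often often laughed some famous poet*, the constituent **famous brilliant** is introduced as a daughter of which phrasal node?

AP

[S [NP [Det this] [AP [Adj famous] [AP [Adj famous] [AP [Adj brilliant]]]] [N photograph]] [VP [AdvP [Adv often]] [VP [AdvP [Adv often]] [VP [V laughed] [NP [Det some] [AP [Adj famous]] [N poet]]]]]]
The span 'famous brilliant' is the AP node built by AP → Adj AP.
Its mother is the AP built by AP → Adj AP.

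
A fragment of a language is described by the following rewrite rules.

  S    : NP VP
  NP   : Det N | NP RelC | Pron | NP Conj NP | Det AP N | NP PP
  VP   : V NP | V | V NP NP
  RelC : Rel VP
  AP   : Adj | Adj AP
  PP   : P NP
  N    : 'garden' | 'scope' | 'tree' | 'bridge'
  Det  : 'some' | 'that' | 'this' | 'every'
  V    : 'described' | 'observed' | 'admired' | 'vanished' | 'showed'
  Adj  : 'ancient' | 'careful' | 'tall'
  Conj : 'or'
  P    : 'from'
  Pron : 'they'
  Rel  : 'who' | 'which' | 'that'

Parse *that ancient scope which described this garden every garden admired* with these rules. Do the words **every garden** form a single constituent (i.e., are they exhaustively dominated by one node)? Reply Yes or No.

[S [NP [NP [Det that] [AP [Adj ancient]] [N scope]] [RelC [Rel which] [VP [V described] [NP [Det this] [N garden]] [NP [Det every] [N garden]]]]] [VP [V admired]]]
The words 'every garden' are exhaustively dominated by a single NP node (built by NP → Det N), so they form a constituent.

Yes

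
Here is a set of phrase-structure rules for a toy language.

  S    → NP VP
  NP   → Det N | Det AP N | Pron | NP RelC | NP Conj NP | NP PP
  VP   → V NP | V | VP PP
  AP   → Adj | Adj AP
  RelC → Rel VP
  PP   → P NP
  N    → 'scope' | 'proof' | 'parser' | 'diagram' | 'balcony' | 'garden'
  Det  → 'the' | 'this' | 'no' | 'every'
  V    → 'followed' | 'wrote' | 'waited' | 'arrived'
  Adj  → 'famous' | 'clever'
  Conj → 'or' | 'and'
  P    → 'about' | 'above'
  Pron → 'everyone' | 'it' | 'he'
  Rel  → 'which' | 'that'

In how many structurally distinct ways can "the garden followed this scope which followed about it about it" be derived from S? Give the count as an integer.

Two of the 9 distinct bracketings:
[S [NP [Det the] [N garden]] [VP [V followed] [NP [NP [Det this] [N scope]] [RelC [Rel which] [VP [VP [V followed]] [PP [P about] [NP [NP [Pron it]] [PP [P about] [NP [Pron it]]]]]]]]]]
[S [NP [Det the] [N garden]] [VP [V followed] [NP [NP [Det this] [N scope]] [RelC [Rel which] [VP [VP [VP [V followed]] [PP [P about] [NP [Pron it]]]] [PP [P about] [NP [Pron it]]]]]]]]
The difference turns on whether NP → NP PP is used at the relevant span, versus an alternative expansion of NP.

9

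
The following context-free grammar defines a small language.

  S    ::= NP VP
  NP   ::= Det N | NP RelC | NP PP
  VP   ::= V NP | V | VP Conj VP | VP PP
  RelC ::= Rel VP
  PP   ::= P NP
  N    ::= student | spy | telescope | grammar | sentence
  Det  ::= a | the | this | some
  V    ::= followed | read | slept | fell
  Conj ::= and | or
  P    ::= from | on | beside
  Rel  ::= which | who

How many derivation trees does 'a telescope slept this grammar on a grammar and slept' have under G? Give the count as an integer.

The two bracketings:
[S [NP [Det a] [N telescope]] [VP [VP [V slept] [NP [NP [Det this] [N grammar]] [PP [P on] [NP [Det a] [N grammar]]]]] [Conj and] [VP [V slept]]]]
[S [NP [Det a] [N telescope]] [VP [VP [VP [V slept] [NP [Det this] [N grammar]]] [PP [P on] [NP [Det a] [N grammar]]]] [Conj and] [VP [V slept]]]]
The difference turns on whether NP → NP PP is used at the relevant span, versus an alternative expansion of NP.

2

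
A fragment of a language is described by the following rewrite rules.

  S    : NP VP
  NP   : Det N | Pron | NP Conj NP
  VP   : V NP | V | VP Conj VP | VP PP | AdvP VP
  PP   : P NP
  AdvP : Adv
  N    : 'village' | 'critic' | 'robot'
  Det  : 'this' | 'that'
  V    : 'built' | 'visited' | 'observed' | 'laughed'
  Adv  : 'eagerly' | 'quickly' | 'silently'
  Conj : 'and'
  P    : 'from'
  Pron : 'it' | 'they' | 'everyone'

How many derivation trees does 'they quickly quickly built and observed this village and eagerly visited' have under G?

Two of the 9 distinct bracketings:
[S [NP [Pron they]] [VP [VP [AdvP [Adv quickly]] [VP [AdvP [Adv quickly]] [VP [V built]]]] [Conj and] [VP [VP [V observed] [NP [Det this] [N village]]] [Conj and] [VP [AdvP [Adv eagerly]] [VP [V visited]]]]]]
[S [NP [Pron they]] [VP [VP [VP [AdvP [Adv quickly]] [VP [AdvP [Adv quickly]] [VP [V built]]]] [Conj and] [VP [V observed] [NP [Det this] [N village]]]] [Conj and] [VP [AdvP [Adv eagerly]] [VP [V visited]]]]]
The trees differ in how a recursive rule is bracketed over the same span.

9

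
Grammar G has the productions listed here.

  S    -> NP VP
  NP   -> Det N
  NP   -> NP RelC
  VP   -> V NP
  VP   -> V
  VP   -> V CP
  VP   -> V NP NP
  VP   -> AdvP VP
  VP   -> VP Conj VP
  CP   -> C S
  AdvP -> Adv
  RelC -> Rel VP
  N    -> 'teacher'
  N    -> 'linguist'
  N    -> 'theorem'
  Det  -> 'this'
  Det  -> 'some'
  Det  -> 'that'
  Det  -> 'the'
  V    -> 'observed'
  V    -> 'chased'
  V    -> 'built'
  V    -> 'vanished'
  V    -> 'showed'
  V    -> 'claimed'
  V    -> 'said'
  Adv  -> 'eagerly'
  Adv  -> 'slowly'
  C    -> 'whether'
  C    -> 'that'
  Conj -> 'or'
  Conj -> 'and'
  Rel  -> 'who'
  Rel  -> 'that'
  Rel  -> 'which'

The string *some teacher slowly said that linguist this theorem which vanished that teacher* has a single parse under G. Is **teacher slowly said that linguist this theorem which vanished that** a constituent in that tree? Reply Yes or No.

[S [NP [Det some] [N teacher]] [VP [AdvP [Adv slowly]] [VP [V said] [NP [Det that] [N linguist]] [NP [NP [Det this] [N theorem]] [RelC [Rel which] [VP [V vanished] [NP [Det that] [N teacher]]]]]]]]
The smallest constituent containing 'teacher slowly said that linguist this theorem which vanished that' is the S spanning 'some teacher slowly said that linguist this theorem which vanished that teacher'; no single node in the tree dominates exactly the given words.

No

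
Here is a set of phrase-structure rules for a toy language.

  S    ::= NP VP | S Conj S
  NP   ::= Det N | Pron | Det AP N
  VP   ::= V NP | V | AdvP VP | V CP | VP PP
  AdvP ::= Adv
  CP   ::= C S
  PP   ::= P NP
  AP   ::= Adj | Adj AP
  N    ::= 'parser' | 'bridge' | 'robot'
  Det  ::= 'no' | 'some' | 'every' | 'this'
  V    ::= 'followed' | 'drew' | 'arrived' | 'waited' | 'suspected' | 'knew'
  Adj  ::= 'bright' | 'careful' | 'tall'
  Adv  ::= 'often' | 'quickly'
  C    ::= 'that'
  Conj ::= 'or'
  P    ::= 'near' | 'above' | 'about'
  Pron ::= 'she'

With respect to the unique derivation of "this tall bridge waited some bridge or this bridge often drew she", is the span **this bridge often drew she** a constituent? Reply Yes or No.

[S [S [NP [Det this] [AP [Adj tall]] [N bridge]] [VP [V waited] [NP [Det some] [N bridge]]]] [Conj or] [S [NP [Det this] [N bridge]] [VP [AdvP [Adv often]] [VP [V drew] [NP [Pron she]]]]]]
The words 'this bridge often drew she' are exhaustively dominated by a single S node (built by S → NP VP), so they form a constituent.

Yes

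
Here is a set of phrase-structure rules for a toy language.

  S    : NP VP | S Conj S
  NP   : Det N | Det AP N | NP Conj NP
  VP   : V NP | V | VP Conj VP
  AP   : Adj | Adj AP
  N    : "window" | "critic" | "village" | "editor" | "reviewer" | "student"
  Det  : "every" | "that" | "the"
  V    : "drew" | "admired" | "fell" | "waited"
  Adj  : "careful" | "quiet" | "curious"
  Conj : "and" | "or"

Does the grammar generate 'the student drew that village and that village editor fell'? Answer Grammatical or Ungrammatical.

An N word can never sit immediately before an N word in any string this grammar generates, so the substring 'village editor' rules out a derivation.

Ungrammatical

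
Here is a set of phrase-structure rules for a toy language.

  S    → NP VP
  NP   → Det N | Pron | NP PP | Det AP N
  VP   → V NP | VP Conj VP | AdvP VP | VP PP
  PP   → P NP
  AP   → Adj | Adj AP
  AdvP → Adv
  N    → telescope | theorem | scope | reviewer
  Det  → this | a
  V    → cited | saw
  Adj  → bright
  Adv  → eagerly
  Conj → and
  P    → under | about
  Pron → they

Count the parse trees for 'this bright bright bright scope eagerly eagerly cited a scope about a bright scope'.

4

Two of the 4 distinct bracketings:
[S [NP [Det this] [AP [Adj bright] [AP [Adj bright] [AP [Adj bright]]]] [N scope]] [VP [AdvP [Adv eagerly]] [VP [AdvP [Adv eagerly]] [VP [V cited] [NP [NP [Det a] [N scope]] [PP [P about] [NP [Det a] [AP [Adj bright]] [N scope]]]]]]]]
[S [NP [Det this] [AP [Adj bright] [AP [Adj bright] [AP [Adj bright]]]] [N scope]] [VP [AdvP [Adv eagerly]] [VP [AdvP [Adv eagerly]] [VP [VP [V cited] [NP [Det a] [N scope]]] [PP [P about] [NP [Det a] [AP [Adj bright]] [N scope]]]]]]]
The difference turns on whether NP → NP PP is used at the relevant span, versus an alternative expansion of NP.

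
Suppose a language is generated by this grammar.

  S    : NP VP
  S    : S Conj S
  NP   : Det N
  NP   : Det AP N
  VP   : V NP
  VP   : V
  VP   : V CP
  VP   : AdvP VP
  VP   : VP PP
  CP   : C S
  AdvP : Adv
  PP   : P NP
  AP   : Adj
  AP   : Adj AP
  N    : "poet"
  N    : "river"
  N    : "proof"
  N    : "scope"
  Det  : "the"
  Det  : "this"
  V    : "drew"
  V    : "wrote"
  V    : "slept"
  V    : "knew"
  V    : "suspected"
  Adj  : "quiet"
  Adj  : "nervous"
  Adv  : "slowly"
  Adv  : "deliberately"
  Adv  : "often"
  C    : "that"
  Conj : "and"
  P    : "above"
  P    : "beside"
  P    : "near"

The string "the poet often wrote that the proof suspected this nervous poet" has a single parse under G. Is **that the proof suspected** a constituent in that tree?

No

[S [NP [Det the] [N poet]] [VP [AdvP [Adv often]] [VP [V wrote] [CP [C that] [S [NP [Det the] [N proof]] [VP [V suspected] [NP [Det this] [AP [Adj nervous]] [N poet]]]]]]]]
The smallest constituent containing 'that the proof suspected' is the CP spanning 'that the proof suspected this nervous poet'; no single node in the tree dominates exactly the given words.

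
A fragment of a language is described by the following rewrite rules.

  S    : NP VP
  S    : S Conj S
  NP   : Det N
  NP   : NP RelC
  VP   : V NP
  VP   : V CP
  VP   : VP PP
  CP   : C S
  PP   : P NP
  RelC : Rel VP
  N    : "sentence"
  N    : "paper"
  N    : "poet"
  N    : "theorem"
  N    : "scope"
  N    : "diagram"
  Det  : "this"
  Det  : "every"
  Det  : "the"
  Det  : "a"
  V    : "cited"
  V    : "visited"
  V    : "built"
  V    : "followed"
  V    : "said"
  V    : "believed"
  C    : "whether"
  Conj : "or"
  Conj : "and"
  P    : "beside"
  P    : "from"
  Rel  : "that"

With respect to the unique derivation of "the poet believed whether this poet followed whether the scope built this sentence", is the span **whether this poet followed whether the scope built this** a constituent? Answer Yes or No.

[S [NP [Det the] [N poet]] [VP [V believed] [CP [C whether] [S [NP [Det this] [N poet]] [VP [V followed] [CP [C whether] [S [NP [Det the] [N scope]] [VP [V built] [NP [Det this] [N sentence]]]]]]]]]]
The smallest constituent containing 'whether this poet followed whether the scope built this' is the CP spanning 'whether this poet followed whether the scope built this sentence'; no single node in the tree dominates exactly the given words.

No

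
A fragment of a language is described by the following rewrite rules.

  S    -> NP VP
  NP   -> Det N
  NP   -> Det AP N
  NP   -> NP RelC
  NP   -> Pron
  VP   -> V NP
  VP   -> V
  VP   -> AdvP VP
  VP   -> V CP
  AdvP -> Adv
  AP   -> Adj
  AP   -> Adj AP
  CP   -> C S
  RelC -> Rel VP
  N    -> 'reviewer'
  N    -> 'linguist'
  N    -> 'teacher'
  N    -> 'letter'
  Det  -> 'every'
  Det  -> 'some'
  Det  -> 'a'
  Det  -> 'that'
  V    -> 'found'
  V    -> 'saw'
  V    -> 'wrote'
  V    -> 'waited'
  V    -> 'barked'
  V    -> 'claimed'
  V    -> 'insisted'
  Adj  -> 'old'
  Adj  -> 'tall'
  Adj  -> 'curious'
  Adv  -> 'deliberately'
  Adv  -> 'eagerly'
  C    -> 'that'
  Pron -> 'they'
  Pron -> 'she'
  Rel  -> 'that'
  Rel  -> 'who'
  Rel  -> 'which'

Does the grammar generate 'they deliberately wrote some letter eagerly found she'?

For S → NP VP, the only prefix that parses as NP is 'they', but the remainder 'deliberately wrote some letter eagerly found she' is not a VP under these rules.

Ungrammatical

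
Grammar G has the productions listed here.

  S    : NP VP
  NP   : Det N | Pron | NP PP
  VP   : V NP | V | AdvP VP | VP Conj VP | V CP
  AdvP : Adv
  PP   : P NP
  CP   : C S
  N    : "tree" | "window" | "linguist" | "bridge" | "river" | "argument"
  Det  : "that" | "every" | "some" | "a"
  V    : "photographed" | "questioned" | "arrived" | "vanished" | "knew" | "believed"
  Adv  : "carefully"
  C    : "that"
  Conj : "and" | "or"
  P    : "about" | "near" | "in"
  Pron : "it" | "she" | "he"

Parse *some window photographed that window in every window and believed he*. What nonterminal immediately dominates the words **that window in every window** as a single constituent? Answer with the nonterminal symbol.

NP

[S [NP [Det some] [N window]] [VP [VP [V photographed] [NP [NP [Det that] [N window]] [PP [P in] [NP [Det every] [N window]]]]] [Conj and] [VP [V believed] [NP [Pron he]]]]]
The span 'that window in every window' is the NP node built by NP → NP PP.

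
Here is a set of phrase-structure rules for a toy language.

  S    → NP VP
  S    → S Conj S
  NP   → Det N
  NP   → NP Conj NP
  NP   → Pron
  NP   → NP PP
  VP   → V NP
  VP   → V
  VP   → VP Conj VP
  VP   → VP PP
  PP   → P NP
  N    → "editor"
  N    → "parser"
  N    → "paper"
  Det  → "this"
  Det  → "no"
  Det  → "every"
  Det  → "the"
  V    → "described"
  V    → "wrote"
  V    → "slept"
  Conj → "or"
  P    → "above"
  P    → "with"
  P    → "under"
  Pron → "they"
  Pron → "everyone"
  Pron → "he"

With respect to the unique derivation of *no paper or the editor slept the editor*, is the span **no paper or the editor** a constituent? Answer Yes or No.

[S [NP [NP [Det no] [N paper]] [Conj or] [NP [Det the] [N editor]]] [VP [V slept] [NP [Det the] [N editor]]]]
The words 'no paper or the editor' are exhaustively dominated by a single NP node (built by NP → NP Conj NP), so they form a constituent.

Yes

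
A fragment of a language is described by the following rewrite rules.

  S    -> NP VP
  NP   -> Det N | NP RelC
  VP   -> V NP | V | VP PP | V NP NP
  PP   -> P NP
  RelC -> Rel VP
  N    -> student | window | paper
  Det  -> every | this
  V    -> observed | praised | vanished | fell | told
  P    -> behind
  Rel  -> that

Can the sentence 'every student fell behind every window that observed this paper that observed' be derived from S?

[S [NP [Det every] [N student]] [VP [VP [V fell]] [PP [P behind] [NP [NP [Det every] [N window]] [RelC [Rel that] [VP [V observed] [NP [NP [Det this] [N paper]] [RelC [Rel that] [VP [V observed]]]]]]]]]]
Each bracket corresponds to one application of a listed rule, so the string is derivable from S.

Grammatical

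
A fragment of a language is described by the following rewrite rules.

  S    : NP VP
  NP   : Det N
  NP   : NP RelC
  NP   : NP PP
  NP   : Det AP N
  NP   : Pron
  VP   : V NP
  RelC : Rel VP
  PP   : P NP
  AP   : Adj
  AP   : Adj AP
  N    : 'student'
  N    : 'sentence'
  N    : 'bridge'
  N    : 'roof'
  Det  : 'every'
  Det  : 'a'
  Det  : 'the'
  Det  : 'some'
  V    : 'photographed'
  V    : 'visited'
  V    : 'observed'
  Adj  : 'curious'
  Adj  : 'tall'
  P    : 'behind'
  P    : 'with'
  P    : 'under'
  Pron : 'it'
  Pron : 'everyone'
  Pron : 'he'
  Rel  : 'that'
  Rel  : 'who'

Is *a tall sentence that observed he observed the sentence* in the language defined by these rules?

S
  NP
    NP
      Det: a
      AP
        Adj: tall
      N: sentence
    RelC
      Rel: that
      VP
        V: observed
        NP
          Pron: he
  VP
    V: observed
    NP
      Det: the
      N: sentence
The bracketing above is licensed at every node by one of the given productions, with S at the root.

Grammatical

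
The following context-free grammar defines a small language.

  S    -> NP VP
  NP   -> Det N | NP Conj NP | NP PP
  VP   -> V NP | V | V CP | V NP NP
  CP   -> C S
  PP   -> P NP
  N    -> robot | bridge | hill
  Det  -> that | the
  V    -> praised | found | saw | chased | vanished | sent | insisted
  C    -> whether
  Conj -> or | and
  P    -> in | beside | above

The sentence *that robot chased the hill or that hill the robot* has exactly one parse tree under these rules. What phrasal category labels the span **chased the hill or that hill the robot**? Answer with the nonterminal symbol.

VP

[S [NP [Det that] [N robot]] [VP [V chased] [NP [NP [Det the] [N hill]] [Conj or] [NP [Det that] [N hill]]] [NP [Det the] [N robot]]]]
The span 'chased the hill or that hill the robot' is the VP node built by VP → V NP NP.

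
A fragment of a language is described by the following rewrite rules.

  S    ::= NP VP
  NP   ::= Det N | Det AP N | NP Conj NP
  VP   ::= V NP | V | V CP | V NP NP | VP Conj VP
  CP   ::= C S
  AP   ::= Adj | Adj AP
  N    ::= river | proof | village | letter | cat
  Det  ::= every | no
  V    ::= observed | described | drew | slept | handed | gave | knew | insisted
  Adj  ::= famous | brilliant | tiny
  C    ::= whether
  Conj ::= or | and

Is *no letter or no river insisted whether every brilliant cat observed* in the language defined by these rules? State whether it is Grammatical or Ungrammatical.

Grammatical

[S [NP [NP [Det no] [N letter]] [Conj or] [NP [Det no] [N river]]] [VP [V insisted] [CP [C whether] [S [NP [Det every] [AP [Adj brilliant]] [N cat]] [VP [V observed]]]]]]
The bracketing above is licensed at every node by one of the given productions, with S at the root.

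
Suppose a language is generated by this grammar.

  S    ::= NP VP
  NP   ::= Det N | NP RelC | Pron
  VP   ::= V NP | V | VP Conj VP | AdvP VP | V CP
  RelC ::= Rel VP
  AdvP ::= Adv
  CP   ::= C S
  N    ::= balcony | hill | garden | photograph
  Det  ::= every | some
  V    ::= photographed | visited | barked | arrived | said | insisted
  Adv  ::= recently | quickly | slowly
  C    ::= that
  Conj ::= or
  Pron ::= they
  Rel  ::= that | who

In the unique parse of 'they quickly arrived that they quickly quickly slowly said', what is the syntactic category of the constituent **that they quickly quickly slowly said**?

CP

S
  NP
    Pron: they
  VP
    AdvP
      Adv: quickly
    VP
      V: arrived
      CP
        C: that
        S
          NP
            Pron: they
          VP
            AdvP
              Adv: quickly
            VP
              AdvP
                Adv: quickly
              VP
                AdvP
                  Adv: slowly
                VP
                  V: said
The span 'that they quickly quickly slowly said' is the CP node built by CP → C S.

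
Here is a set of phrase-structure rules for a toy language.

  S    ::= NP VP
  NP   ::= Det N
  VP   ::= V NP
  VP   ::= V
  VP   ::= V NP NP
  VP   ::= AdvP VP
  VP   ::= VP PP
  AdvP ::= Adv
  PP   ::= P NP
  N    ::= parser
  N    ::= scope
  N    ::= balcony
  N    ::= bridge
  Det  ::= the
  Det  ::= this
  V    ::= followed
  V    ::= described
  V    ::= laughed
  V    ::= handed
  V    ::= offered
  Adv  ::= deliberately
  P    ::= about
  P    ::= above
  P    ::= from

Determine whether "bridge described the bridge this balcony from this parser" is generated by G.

For S → NP VP, no prefix of the string parses as an NP.

Ungrammatical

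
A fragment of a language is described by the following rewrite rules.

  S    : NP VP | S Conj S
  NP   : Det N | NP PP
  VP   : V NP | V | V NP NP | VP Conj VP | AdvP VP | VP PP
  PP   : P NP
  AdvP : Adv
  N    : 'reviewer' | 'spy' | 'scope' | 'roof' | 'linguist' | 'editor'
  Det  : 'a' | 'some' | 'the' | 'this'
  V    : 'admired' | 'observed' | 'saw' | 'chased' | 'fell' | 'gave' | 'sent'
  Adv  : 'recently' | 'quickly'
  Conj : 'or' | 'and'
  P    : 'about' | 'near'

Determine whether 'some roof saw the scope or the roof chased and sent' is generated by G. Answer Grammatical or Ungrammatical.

Grammatical

[S [S [NP [Det some] [N roof]] [VP [V saw] [NP [Det the] [N scope]]]] [Conj or] [S [NP [Det the] [N roof]] [VP [VP [V chased]] [Conj and] [VP [V sent]]]]]
The bracketing above is licensed at every node by one of the given productions, with S at the root.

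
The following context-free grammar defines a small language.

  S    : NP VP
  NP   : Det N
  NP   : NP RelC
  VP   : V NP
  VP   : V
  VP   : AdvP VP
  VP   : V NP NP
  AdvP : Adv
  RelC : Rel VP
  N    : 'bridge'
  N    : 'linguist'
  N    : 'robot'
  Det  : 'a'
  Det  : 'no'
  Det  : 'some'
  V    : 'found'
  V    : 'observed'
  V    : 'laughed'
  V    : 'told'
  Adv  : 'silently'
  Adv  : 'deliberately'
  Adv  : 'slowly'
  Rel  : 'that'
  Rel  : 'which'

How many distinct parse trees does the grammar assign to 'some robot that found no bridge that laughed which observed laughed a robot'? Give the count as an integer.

Two of the 3 distinct bracketings:
[S [NP [NP [Det some] [N robot]] [RelC [Rel that] [VP [V found] [NP [NP [NP [Det no] [N bridge]] [RelC [Rel that] [VP [V laughed]]]] [RelC [Rel which] [VP [V observed]]]]]]] [VP [V laughed] [NP [Det a] [N robot]]]]
[S [NP [NP [NP [Det some] [N robot]] [RelC [Rel that] [VP [V found] [NP [NP [Det no] [N bridge]] [RelC [Rel that] [VP [V laughed]]]]]]] [RelC [Rel which] [VP [V observed]]]] [VP [V laughed] [NP [Det a] [N robot]]]]
The trees differ in how a recursive rule is bracketed over the same span.

3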